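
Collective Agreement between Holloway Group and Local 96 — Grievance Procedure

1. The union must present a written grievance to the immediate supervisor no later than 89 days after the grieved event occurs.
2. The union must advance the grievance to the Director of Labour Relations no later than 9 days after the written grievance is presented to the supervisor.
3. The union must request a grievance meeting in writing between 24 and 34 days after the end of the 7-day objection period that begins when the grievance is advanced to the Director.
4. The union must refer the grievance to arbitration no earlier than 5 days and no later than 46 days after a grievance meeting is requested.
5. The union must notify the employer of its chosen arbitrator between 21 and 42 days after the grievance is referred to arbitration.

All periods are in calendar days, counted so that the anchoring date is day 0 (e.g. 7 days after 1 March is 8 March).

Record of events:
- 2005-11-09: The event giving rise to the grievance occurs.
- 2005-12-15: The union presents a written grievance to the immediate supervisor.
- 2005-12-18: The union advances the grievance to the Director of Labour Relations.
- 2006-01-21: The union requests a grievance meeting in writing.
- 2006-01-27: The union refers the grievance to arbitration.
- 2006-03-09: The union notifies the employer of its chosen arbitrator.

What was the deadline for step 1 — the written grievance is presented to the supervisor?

2006-02-06

Step 1 runs from 2005-11-09, when the grieved event occurs. 89 days after 2005-11-09 is 2006-02-06.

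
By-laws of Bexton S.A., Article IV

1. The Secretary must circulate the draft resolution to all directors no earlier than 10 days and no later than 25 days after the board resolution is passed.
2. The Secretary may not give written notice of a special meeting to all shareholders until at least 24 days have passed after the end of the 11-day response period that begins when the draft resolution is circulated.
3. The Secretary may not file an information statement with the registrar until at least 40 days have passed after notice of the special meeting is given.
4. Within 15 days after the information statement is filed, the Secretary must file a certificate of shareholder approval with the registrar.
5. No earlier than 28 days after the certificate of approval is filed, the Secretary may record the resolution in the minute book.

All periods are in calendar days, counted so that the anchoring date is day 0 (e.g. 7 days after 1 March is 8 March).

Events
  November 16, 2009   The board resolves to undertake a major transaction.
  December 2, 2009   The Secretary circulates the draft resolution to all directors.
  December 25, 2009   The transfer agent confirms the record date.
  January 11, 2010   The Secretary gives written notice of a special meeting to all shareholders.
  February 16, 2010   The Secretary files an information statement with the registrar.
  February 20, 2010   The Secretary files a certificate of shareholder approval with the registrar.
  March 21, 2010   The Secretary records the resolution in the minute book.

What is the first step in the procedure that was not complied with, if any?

Step 3

Step 1 — 10 and 25 days from November 16, 2009 (when the board resolution is passed) are November 26, 2009 and December 11, 2009 respectively; done December 2, 2009, which is between those dates.
Step 2 — must wait 24 days from December 13, 2009 (end of the 11-day response period, which began when the draft resolution is circulated on December 2, 2009), so not before January 6, 2010; done January 11, 2010 — permitted.
Step 3 — must wait 40 days from January 11, 2010 (when notice of the special meeting is given), so not before February 20, 2010; acted on February 16, 2010, 4 days prematurely.
The procedure was therefore not followed at step 3.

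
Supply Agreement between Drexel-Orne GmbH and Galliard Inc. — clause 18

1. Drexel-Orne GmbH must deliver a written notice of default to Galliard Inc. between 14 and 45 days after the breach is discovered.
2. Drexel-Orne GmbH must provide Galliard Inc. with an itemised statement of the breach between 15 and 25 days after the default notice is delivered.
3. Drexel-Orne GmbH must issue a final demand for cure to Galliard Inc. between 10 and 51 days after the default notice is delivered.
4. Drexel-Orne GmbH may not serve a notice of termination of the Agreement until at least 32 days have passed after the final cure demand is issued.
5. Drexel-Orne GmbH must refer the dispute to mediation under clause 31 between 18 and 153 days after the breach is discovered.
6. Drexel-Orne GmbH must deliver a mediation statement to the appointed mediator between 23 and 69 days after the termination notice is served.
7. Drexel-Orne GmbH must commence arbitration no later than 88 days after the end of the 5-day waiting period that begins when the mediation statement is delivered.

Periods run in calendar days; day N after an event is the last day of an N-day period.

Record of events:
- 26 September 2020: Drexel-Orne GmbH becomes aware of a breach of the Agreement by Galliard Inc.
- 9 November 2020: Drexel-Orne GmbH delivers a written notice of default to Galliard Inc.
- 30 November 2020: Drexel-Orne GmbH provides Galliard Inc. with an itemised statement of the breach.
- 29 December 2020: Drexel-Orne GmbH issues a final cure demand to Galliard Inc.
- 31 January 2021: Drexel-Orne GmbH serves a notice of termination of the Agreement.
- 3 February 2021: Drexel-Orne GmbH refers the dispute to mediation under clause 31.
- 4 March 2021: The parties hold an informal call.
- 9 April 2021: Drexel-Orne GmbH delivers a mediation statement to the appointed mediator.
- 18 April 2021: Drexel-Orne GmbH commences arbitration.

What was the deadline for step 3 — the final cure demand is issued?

30 December 2020

Step 3 runs from 9 November 2020, when the default notice is delivered. The window is 10–51 days after 9 November 2020; it closes on 30 December 2020.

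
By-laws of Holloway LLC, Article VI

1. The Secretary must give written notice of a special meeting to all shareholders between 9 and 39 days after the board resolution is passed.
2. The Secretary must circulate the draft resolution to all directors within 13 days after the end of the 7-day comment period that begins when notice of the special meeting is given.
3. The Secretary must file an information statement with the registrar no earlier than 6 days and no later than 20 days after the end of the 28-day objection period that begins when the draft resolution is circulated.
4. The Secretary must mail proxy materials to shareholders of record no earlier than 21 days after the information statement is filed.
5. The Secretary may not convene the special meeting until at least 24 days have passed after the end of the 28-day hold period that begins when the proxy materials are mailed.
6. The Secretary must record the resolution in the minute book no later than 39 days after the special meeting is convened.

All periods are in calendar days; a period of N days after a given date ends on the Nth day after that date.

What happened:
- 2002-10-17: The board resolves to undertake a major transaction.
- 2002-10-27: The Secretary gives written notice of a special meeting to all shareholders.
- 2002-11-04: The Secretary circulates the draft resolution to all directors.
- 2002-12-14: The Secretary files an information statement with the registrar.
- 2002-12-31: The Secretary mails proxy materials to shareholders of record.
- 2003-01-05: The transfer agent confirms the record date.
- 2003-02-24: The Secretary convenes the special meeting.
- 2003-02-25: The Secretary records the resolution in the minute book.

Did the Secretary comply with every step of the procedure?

No

(1) the permitted window runs from 2002-10-17 + 9 = 2002-10-26 to 2002-10-17 + 39 = 2002-11-25; done 2002-10-27, which is between those dates.
(2) due by 2002-11-03 + 13 days = 2002-11-16; completed 2002-11-04, before the deadline.
(3) the permitted window runs from 2002-12-02 + 6 = 2002-12-08 to 2002-12-02 + 20 = 2002-12-22; done 2002-12-14 — within the window.
(4) permitted from 2002-12-14 + 21 days = 2003-01-04 onward; done 2002-12-31 — 4 days too early.
The procedure was therefore not followed at step 4.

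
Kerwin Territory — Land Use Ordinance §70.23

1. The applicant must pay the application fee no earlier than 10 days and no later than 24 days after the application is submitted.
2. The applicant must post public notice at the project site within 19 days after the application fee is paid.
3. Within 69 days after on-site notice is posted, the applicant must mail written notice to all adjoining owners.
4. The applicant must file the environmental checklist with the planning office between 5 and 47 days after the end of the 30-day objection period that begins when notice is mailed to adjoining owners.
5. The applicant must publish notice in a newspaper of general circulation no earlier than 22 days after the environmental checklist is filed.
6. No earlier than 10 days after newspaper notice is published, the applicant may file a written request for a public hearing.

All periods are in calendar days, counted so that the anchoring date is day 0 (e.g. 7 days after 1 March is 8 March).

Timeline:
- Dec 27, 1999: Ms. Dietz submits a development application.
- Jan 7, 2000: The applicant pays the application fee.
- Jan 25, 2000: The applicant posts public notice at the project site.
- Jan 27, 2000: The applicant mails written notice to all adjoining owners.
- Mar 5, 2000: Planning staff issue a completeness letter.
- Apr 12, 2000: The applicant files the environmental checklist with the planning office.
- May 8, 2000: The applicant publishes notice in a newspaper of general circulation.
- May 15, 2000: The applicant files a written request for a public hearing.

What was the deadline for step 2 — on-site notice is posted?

Jan 26, 2000

Step 2 runs from Jan 7, 2000, when the application fee is paid. 19 days after Jan 7, 2000 is Jan 26, 2000.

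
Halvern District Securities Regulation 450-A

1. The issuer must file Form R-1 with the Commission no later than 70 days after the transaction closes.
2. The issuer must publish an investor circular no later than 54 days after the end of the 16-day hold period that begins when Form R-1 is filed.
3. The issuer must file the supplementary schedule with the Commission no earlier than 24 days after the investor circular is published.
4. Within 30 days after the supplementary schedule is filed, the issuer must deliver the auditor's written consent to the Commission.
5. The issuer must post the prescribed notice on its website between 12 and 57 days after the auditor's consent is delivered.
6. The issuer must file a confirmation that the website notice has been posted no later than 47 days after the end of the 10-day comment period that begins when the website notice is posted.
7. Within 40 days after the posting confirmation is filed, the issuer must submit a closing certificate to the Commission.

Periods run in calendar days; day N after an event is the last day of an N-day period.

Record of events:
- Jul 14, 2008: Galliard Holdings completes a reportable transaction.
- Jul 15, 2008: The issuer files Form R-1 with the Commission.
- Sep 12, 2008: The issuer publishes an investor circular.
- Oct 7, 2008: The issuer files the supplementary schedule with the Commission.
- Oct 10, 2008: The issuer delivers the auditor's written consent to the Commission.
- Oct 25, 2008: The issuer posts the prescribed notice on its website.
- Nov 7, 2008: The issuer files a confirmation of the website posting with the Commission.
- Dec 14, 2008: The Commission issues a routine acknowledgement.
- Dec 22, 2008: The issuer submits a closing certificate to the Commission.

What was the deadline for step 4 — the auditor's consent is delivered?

Step 4 runs from Oct 7, 2008, when the supplementary schedule is filed. 30 days after Oct 7, 2008 is Nov 6, 2008.

Nov 6, 2008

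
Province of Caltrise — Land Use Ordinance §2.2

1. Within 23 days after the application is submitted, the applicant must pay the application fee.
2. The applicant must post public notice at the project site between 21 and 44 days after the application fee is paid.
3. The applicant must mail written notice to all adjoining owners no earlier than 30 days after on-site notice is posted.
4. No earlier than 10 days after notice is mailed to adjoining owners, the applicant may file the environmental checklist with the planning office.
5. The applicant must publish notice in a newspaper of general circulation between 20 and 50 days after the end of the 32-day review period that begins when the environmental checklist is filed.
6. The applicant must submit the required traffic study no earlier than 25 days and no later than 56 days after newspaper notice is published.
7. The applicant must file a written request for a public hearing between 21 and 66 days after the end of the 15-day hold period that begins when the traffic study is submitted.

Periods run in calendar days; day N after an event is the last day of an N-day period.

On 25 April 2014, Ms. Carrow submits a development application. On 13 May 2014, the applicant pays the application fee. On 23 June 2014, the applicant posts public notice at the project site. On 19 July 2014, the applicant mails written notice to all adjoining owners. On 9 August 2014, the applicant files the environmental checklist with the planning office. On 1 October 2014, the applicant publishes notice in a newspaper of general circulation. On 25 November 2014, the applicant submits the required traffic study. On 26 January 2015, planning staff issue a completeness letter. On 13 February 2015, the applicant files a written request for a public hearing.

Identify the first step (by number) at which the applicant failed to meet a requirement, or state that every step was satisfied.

Step 1 — counting 23 days from 25 April 2014 (when the application is submitted) gives a deadline of 18 May 2014; done 13 May 2014 — timely.
Step 2 — 21 and 44 days from 13 May 2014 (when the application fee is paid) are 3 June 2014 and 26 June 2014 respectively; 23 June 2014 falls inside that range.
Step 3 — must wait 30 days from 23 June 2014 (when on-site notice is posted), so not before 23 July 2014; done 19 July 2014 — 4 days too early.

Step 3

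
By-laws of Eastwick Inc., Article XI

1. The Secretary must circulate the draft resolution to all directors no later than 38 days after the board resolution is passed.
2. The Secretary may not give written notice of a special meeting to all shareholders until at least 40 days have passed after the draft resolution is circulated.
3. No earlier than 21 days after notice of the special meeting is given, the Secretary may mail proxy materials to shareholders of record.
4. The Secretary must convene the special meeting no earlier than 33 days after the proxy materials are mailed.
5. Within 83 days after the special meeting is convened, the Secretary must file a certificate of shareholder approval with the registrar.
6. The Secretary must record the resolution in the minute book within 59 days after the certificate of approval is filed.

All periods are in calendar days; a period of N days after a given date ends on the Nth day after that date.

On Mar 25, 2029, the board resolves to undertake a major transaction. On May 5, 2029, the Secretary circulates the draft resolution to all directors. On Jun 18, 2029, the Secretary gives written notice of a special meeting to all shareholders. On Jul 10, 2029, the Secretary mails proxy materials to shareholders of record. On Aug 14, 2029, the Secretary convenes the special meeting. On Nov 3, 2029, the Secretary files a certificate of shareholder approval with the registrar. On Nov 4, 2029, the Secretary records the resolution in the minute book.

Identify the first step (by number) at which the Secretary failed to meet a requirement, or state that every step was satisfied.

Step 1: 38 days after Mar 25, 2029 (when the board resolution is passed) is May 2, 2029; not done until May 5, 2029, 3 days after the deadline.
That is the first point of non-compliance.

Step 1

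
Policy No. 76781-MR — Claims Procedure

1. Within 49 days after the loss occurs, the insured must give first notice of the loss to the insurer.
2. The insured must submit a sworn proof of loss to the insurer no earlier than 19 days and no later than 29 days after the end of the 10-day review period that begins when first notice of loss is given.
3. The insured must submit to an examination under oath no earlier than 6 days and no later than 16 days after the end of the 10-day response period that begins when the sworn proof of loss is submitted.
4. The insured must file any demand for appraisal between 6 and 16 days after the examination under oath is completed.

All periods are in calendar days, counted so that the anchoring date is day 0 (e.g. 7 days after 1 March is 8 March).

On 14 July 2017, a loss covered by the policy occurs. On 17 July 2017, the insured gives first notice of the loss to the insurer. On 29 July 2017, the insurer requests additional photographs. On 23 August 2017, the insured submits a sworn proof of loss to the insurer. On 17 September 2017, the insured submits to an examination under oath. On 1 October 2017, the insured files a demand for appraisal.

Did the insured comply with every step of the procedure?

Yes

(1) due by 14 July 2017 + 49 days = 1 September 2017; completed 17 July 2017, before the deadline.
(2) the permitted window runs from 27 July 2017 + 19 = 15 August 2017 to 27 July 2017 + 29 = 25 August 2017; done 23 August 2017, which is between those dates.
(3) the permitted window runs from 2 September 2017 + 6 = 8 September 2017 to 2 September 2017 + 16 = 18 September 2017; 17 September 2017 falls inside that range.
(4) the permitted window runs from 17 September 2017 + 6 = 23 September 2017 to 17 September 2017 + 16 = 3 October 2017; done 1 October 2017, which is between those dates.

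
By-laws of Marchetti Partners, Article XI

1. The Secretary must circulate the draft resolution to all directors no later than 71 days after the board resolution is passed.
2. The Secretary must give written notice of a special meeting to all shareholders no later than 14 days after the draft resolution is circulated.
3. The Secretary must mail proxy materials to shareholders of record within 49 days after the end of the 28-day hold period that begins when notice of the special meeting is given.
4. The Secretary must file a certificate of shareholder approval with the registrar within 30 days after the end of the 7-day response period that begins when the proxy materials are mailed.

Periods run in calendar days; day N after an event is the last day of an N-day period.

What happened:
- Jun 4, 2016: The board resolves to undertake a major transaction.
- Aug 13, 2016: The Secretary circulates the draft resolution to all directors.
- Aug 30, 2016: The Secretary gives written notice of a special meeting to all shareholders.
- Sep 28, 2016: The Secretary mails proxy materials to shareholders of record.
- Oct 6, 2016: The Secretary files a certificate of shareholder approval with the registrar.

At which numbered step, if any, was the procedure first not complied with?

(1) due by Jun 4, 2016 + 71 days = Aug 14, 2016; Aug 13, 2016 is within that limit.
(2) due by Aug 13, 2016 + 14 days = Aug 27, 2016; not done until Aug 30, 2016, 3 days after the deadline.

Step 2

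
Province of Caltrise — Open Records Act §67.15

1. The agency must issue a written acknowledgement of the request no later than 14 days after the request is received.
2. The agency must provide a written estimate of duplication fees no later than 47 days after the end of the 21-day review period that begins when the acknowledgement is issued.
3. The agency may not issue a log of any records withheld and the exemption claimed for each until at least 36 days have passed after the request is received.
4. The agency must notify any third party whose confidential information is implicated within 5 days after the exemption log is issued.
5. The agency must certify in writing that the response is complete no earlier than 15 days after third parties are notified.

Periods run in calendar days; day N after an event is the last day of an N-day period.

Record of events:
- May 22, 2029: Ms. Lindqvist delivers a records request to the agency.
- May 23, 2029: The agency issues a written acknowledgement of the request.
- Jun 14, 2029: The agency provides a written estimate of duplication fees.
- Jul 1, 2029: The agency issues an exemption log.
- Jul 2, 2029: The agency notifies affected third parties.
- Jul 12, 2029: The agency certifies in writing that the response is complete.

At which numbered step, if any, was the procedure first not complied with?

Step 1 — counting 14 days from May 22, 2029 (when the request is received) gives a deadline of Jun 5, 2029; completed May 23, 2029, before the deadline.
Step 2 — counting 47 days from Jun 13, 2029 (end of the 21-day review period, which began when the acknowledgement is issued on May 23, 2029) gives a deadline of Jul 30, 2029; Jun 14, 2029 is within that limit.
Step 3 — must wait 36 days from May 22, 2029 (when the request is received), so not before Jun 27, 2029; done Jul 1, 2029 — permitted.
Step 4 — counting 5 days from Jul 1, 2029 (when the exemption log is issued) gives a deadline of Jul 6, 2029; completed Jul 2, 2029, before the deadline.
Step 5 — must wait 15 days from Jul 2, 2029 (when third parties are notified), so not before Jul 17, 2029; done Jul 12, 2029 — 5 days too early.
That is the first point of non-compliance.

Step 5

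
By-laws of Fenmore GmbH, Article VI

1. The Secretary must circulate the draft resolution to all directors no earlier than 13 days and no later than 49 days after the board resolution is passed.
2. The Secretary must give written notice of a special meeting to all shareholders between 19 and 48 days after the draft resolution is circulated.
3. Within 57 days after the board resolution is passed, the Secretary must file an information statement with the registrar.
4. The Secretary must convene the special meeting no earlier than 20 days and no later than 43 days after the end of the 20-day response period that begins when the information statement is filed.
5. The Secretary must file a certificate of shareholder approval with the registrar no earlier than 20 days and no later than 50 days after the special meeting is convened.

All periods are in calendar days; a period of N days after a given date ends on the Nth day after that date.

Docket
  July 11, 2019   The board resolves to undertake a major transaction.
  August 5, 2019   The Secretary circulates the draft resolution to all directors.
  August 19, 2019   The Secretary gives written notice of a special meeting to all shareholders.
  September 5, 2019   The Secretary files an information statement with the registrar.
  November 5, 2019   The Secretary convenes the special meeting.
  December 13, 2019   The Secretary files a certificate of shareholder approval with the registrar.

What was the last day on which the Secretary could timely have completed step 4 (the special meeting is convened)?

November 7, 2019

The information statement is filed on September 5, 2019; the 20-day response period therefore ends September 25, 2019, and step 4 runs from that date. The window is 20–43 days after September 25, 2019; it closes on November 7, 2019.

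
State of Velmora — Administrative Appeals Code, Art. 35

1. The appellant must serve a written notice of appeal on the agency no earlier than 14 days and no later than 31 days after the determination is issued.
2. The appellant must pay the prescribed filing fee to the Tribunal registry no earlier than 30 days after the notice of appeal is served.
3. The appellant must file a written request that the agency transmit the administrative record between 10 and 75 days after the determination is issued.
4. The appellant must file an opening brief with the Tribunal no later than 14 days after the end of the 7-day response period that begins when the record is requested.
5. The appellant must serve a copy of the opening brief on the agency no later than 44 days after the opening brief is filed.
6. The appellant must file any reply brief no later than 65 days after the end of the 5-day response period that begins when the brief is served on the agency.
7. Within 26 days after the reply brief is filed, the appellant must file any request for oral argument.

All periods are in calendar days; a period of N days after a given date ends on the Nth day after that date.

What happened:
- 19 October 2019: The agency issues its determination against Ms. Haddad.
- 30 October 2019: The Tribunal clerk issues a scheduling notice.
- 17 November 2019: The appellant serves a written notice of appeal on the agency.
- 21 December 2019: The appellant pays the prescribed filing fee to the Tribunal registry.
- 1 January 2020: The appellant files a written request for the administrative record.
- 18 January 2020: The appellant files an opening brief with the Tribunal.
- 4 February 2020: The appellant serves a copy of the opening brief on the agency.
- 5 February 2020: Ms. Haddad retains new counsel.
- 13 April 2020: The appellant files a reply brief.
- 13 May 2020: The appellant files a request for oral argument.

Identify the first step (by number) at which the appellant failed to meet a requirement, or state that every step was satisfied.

Step 7

(1) the permitted window runs from 19 October 2019 + 14 = 2 November 2019 to 19 October 2019 + 31 = 19 November 2019; 17 November 2019 falls inside that range.
(2) permitted from 17 November 2019 + 30 days = 17 December 2019 onward; done 21 December 2019, after the minimum wait.
(3) the permitted window runs from 19 October 2019 + 10 = 29 October 2019 to 19 October 2019 + 75 = 2 January 2020; 1 January 2020 falls inside that range.
(4) due by 8 January 2020 + 14 days = 22 January 2020; completed 18 January 2020, before the deadline.
(5) due by 18 January 2020 + 44 days = 2 March 2020; 4 February 2020 is within that limit.
(6) due by 9 February 2020 + 65 days = 14 April 2020; 13 April 2020 is within that limit.
(7) due by 13 April 2020 + 26 days = 9 May 2020; done 13 May 2020 — 4 days late.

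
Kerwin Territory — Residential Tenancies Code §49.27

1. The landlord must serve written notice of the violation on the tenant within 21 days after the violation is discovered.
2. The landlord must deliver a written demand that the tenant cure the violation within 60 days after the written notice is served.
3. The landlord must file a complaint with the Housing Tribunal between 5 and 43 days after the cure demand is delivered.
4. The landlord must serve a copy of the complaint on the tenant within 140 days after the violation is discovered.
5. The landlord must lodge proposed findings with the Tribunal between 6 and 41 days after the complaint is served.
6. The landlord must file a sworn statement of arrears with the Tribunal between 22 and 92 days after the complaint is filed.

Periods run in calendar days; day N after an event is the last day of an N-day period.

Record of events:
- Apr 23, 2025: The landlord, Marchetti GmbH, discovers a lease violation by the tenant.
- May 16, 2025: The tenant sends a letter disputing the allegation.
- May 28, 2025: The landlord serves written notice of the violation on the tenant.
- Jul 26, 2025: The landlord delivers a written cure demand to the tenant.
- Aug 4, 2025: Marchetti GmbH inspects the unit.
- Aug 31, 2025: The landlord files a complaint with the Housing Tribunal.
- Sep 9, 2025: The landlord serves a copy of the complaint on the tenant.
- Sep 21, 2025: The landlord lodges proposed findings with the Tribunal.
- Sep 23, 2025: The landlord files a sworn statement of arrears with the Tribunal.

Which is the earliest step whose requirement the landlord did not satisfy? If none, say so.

Step 1: 21 days after Apr 23, 2025 (when the violation is discovered) is May 14, 2025; not done until May 28, 2025, 14 days after the deadline.

Step 1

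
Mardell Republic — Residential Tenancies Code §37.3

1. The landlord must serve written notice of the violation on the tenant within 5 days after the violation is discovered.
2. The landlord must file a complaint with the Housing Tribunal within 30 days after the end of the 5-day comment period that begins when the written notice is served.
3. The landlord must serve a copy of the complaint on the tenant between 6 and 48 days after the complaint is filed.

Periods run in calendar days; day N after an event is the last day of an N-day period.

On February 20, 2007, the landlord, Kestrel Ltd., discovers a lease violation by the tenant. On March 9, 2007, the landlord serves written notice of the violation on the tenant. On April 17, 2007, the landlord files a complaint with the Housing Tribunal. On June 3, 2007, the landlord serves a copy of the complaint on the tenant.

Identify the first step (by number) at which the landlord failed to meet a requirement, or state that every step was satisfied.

Step 1 — counting 5 days from February 20, 2007 (when the violation is discovered) gives a deadline of February 25, 2007; done March 9, 2007 — 12 days late.
The analysis stops there.

Step 1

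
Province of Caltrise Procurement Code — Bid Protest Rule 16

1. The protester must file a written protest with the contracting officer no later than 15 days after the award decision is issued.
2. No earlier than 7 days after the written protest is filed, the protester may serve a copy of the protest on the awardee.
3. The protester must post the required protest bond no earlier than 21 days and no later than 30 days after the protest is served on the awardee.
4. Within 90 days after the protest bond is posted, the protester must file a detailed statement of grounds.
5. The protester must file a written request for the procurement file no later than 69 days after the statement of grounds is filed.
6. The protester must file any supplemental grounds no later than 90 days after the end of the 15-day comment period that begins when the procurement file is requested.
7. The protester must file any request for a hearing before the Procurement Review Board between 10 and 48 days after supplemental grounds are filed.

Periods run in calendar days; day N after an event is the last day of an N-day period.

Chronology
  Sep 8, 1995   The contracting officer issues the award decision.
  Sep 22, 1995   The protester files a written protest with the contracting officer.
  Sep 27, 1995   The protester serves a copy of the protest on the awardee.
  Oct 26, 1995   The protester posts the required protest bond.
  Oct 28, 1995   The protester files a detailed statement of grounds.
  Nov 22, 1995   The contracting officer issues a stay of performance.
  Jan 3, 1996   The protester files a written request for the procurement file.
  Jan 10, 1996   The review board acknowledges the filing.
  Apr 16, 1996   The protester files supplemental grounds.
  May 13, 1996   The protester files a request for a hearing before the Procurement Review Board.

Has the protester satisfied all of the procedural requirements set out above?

No

Step 1: 15 days after Sep 8, 1995 (when the award decision is issued) is Sep 23, 1995; done Sep 22, 1995 — timely.
Step 2: the earliest permitted date is 7 days after Sep 22, 1995 (when the written protest is filed), i.e. Sep 29, 1995; Sep 27, 1995 is 2 days before the earliest permitted date.
No need to go further; step 2 was not satisfied.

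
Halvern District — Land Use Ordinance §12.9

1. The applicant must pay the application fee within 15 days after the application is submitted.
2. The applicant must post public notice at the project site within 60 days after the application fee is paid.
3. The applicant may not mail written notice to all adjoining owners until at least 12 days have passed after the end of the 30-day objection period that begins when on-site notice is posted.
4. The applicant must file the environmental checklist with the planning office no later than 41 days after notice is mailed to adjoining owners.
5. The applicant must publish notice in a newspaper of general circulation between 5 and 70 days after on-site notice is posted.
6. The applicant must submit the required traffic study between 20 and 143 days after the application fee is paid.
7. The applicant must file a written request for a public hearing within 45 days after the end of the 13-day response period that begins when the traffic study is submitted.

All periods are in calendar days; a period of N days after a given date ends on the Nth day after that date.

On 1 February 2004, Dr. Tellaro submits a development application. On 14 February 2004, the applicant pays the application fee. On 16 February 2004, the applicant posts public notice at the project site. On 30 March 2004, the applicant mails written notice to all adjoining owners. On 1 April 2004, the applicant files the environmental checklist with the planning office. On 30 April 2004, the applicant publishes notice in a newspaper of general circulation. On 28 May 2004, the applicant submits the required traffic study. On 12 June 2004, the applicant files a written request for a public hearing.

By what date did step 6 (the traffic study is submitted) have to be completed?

6 July 2004

Step 6 runs from 14 February 2004, when the application fee is paid. The window is 20–143 days after 14 February 2004; it closes on 6 July 2004.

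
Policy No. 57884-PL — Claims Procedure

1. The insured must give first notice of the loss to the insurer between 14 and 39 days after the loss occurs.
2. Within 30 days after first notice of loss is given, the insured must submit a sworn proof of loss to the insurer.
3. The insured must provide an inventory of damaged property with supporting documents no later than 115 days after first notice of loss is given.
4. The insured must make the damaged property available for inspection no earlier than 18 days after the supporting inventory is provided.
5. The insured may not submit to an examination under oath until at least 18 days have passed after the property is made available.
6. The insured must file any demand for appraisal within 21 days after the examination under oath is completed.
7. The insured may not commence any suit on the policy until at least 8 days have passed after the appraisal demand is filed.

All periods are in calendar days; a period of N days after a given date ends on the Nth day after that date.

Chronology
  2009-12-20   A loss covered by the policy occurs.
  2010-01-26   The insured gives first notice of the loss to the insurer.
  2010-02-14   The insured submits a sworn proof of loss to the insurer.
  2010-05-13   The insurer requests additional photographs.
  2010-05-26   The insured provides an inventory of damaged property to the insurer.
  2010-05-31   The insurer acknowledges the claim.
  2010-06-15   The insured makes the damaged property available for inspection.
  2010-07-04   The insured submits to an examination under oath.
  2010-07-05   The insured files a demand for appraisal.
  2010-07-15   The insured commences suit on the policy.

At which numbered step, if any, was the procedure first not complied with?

Step 3

(1) the permitted window runs from 2009-12-20 + 14 = 2010-01-03 to 2009-12-20 + 39 = 2010-01-28; done 2010-01-26 — within the window.
(2) due by 2010-01-26 + 30 days = 2010-02-25; 2010-02-14 is within that limit.
(3) due by 2010-01-26 + 115 days = 2010-05-21; not done until 2010-05-26, 5 days after the deadline.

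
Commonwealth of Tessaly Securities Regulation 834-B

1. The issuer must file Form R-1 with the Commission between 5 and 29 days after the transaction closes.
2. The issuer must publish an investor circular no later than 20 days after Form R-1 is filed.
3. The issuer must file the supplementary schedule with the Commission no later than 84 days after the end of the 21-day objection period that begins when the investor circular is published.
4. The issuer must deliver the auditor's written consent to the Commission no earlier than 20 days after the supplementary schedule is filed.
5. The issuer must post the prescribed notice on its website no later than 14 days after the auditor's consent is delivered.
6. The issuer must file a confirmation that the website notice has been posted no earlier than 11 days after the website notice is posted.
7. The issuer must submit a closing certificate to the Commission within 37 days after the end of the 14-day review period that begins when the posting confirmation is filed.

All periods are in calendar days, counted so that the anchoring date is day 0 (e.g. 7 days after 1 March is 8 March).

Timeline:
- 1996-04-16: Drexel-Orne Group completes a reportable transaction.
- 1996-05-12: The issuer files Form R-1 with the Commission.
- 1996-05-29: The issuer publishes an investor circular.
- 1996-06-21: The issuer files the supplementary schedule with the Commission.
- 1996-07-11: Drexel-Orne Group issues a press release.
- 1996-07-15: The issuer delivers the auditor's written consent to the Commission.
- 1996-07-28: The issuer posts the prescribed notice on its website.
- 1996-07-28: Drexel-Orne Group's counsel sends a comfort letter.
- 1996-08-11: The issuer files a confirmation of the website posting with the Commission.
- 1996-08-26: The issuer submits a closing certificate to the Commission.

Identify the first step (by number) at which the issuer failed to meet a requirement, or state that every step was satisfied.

None — every step was satisfied

(1) the permitted window runs from 1996-04-16 + 5 = 1996-04-21 to 1996-04-16 + 29 = 1996-05-15; done 1996-05-12 — within the window.
(2) due by 1996-05-12 + 20 days = 1996-06-01; completed 1996-05-29, before the deadline.
(3) due by 1996-06-19 + 84 days = 1996-09-11; completed 1996-06-21, before the deadline.
(4) permitted from 1996-06-21 + 20 days = 1996-07-11 onward; done 1996-07-15, after the minimum wait.
(5) due by 1996-07-15 + 14 days = 1996-07-29; 1996-07-28 is within that limit.
(6) permitted from 1996-07-28 + 11 days = 1996-08-08 onward; done 1996-08-11, after the minimum wait.
(7) due by 1996-08-25 + 37 days = 1996-10-01; done 1996-08-26 — timely.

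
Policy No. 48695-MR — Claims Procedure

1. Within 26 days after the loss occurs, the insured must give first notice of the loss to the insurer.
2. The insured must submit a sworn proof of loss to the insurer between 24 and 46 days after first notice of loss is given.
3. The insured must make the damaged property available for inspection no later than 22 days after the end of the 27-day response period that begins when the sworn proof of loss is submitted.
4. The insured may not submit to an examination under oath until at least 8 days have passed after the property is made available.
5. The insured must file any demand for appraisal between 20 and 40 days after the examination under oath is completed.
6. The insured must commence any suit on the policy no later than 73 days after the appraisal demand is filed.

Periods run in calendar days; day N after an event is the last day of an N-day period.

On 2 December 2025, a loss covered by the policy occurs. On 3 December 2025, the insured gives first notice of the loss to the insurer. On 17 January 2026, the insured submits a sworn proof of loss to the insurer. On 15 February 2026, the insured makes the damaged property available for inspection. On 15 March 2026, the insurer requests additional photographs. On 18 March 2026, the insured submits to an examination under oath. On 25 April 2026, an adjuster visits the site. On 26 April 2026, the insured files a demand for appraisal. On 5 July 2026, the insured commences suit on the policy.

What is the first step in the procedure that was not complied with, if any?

None — every step was satisfied

(1) due by 2 December 2025 + 26 days = 28 December 2025; completed 3 December 2025, before the deadline.
(2) the permitted window runs from 3 December 2025 + 24 = 27 December 2025 to 3 December 2025 + 46 = 18 January 2026; done 17 January 2026 — within the window.
(3) due by 13 February 2026 + 22 days = 7 March 2026; 15 February 2026 is within that limit.
(4) permitted from 15 February 2026 + 8 days = 23 February 2026 onward; 18 March 2026 is on or after that date.
(5) the permitted window runs from 18 March 2026 + 20 = 7 April 2026 to 18 March 2026 + 40 = 27 April 2026; done 26 April 2026, which is between those dates.
(6) due by 26 April 2026 + 73 days = 8 July 2026; done 5 July 2026 — timely.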